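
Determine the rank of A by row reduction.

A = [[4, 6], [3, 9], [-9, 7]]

Row reduction:
R2 <- R2 - (3/4)*R1:  [   0  9/2 ]
R3 <- R3 - (-9/4)*R1:  [    0  41/2 ]
R3 <- R3 - (41/9)*R2:  [ 0  0 ]
Row echelon form:
[ 4    6 ]
[ 0  9/2 ]
[ 0    0 ]
Nonzero rows / pivot columns: 2

rank(A) = 2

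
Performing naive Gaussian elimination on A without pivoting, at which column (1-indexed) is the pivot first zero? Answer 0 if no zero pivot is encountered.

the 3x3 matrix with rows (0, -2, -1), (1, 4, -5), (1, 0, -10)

first zero-pivot column = 1

Naive forward elimination:
Pivot entry (1,1) is zero but row 2 has 1 in column 1 -> naive elimination stops; a row interchange (e.g. R1 <-> R2) would be required here.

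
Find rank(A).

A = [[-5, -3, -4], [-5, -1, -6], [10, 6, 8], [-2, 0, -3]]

Row reduction:
R2 <- R2 - (1)*R1:  [  0   2  -2 ]
R3 <- R3 - (-2)*R1:  [ 0  0  0 ]
R4 <- R4 - (2/5)*R1:  [    0   6/5  -7/5 ]
R4 <- R4 - (3/5)*R2:  [    0     0  -1/5 ]
R3 <-> R4   (pivot in column 3 was zero)
[ -5  -3    -4 ]
[  0   2    -2 ]
[  0   0  -1/5 ]
[  0   0     0 ]
Row echelon form:
[ -5  -3    -4 ]
[  0   2    -2 ]
[  0   0  -1/5 ]
[  0   0     0 ]
Nonzero rows / pivot columns: 3

rank(A) = 3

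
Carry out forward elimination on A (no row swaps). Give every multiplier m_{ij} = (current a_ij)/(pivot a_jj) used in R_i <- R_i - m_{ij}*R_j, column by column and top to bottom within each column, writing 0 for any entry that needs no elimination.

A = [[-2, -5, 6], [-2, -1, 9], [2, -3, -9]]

Forward elimination:
R2 <- R2 - (1)*R1:  [ 0  4  3 ]
R3 <- R3 - (-1)*R1:  [  0  -8  -3 ]
R3 <- R3 - (-2)*R2:  [ 0  0  3 ]
Multipliers (in order of application): m_{21} = 1, m_{31} = -1, m_{32} = -2

multipliers: 1, -1, -2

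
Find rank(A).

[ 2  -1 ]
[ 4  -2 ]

Row reduction:
R2 <- R2 - (2)*R1:  [ 0  0 ]
Row echelon form:
[ 2  -1 ]
[ 0   0 ]
Nonzero rows / pivot columns: 1

rank(A) = 1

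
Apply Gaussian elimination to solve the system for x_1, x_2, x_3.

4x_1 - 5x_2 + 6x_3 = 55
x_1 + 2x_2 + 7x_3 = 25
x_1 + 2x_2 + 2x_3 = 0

Forward elimination on [A|b]:
R2 <- R2 - (1/4)*R1:  [    0  13/4  11/2  45/4 ]
R3 <- R3 - (1/4)*R1:  [     0   13/4    1/2  -55/4 ]
R3 <- R3 - (1)*R2:  [   0    0   -5  -25 ]
Row echelon form:
[ 4    -5     6  |    55 ]
[ 0  13/4  11/2  |  45/4 ]
[ 0     0    -5  |   -25 ]
Back-substitution:
x_3 = (-25) / -5 = 5
x_2 = (45/4 - (11/2)*(5)) / (13/4) = -5
x_1 = (55 - (-5)*(-5) - (6)*(5)) / 4 = 0

(0, -5, 5)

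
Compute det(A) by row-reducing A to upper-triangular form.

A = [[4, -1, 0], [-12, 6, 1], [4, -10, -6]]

det(A) = -36

Forward elimination:
R2 <- R2 - (-3)*R1:  [ 0  3  1 ]
R3 <- R3 - (1)*R1:  [  0  -9  -6 ]
R3 <- R3 - (-3)*R2:  [  0   0  -3 ]
Upper-triangular form:
[ 4  -1   0 ]
[ 0   3   1 ]
[ 0   0  -3 ]
det(A) = (-1)^0 * (4) * (3) * (-3) = -36  (0 row swaps -> sign +1)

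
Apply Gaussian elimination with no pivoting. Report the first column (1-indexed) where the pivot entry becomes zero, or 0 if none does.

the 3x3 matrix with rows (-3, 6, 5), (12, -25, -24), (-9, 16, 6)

Naive forward elimination:
R2 <- R2 - (-4)*R1:  [  0  -1  -4 ]
R3 <- R3 - (3)*R1:  [  0  -2  -9 ]
R3 <- R3 - (2)*R2:  [  0   0  -1 ]
All pivots nonzero; naive elimination completes without hitting a zero pivot.

first zero-pivot column = 0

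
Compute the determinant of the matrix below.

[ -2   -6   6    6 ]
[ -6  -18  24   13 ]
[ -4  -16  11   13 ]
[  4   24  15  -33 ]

det(A) = -96

Forward elimination:
R2 <- R2 - (3)*R1:  [  0   0   6  -5 ]
R3 <- R3 - (2)*R1:  [  0  -4  -1   1 ]
R4 <- R4 - (-2)*R1:  [   0   12   27  -21 ]
R2 <-> R3   (pivot in column 2 was zero)
[ -2  -6   6    6 ]
[  0  -4  -1    1 ]
[  0   0   6   -5 ]
[  0  12  27  -21 ]
R4 <- R4 - (-3)*R2:  [   0    0   24  -18 ]
R4 <- R4 - (4)*R3:  [ 0  0  0  2 ]
Upper-triangular form:
[ -2  -6   6   6 ]
[  0  -4  -1   1 ]
[  0   0   6  -5 ]
[  0   0   0   2 ]
det(A) = (-1)^1 * (-2) * (-4) * (6) * (2) = -96  (1 row swap -> sign -1)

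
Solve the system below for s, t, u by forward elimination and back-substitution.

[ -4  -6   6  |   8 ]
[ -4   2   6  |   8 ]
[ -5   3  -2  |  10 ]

(-2, 0, 0)

Forward elimination on [A|b]:
R2 <- R2 - (1)*R1:  [ 0  8  0  0 ]
R3 <- R3 - (5/4)*R1:  [     0   21/2  -19/2      0 ]
R3 <- R3 - (21/16)*R2:  [     0      0  -19/2      0 ]
Row echelon form:
[ -4  -6      6  |  8 ]
[  0   8      0  |  0 ]
[  0   0  -19/2  |  0 ]
Back-substitution:
u = (0) / (-19/2) = 0
t = (0) / 8 = 0
s = (8 - (-6)*(0) - (6)*(0)) / -4 = -2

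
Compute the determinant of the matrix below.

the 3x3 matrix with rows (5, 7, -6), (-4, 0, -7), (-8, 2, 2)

Forward elimination:
R2 <- R2 - (-4/5)*R1:  [     0   28/5  -59/5 ]
R3 <- R3 - (-8/5)*R1:  [     0   66/5  -38/5 ]
R3 <- R3 - (33/14)*R2:  [      0       0  283/14 ]
Upper-triangular form:
[ 5     7      -6 ]
[ 0  28/5   -59/5 ]
[ 0     0  283/14 ]
det(A) = (-1)^0 * (5) * (28/5) * (283/14) = 566  (0 row swaps -> sign +1)

det(A) = 566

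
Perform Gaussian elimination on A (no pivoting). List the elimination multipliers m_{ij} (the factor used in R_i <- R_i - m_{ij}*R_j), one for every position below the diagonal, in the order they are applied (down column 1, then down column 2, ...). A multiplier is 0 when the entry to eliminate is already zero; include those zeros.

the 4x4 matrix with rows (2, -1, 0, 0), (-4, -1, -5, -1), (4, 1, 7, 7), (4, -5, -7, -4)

multipliers: -2, 2, 2, -1, 1, -1

Forward elimination:
R2 <- R2 - (-2)*R1:  [  0  -3  -5  -1 ]
R3 <- R3 - (2)*R1:  [ 0  3  7  7 ]
R4 <- R4 - (2)*R1:  [  0  -3  -7  -4 ]
R3 <- R3 - (-1)*R2:  [ 0  0  2  6 ]
R4 <- R4 - (1)*R2:  [  0   0  -2  -3 ]
R4 <- R4 - (-1)*R3:  [ 0  0  0  3 ]
Multipliers (in order of application): m_{21} = -2, m_{31} = 2, m_{41} = 2, m_{32} = -1, m_{42} = 1, m_{43} = -1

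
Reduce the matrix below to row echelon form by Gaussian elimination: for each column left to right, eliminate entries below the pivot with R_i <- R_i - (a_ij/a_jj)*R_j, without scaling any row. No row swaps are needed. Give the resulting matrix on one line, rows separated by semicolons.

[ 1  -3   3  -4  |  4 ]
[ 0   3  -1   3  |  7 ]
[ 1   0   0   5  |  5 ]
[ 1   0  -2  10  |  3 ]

REF = [1 -3 3 -4 4; 0 3 -1 3 7; 0 0 -2 6 -6; 0 0 0 -1 4]

Forward elimination:
R3 <- R3 - (1)*R1:  [  0   3  -3   9   1 ]
R4 <- R4 - (1)*R1:  [  0   3  -5  14  -1 ]
R3 <- R3 - (1)*R2:  [  0   0  -2   6  -6 ]
R4 <- R4 - (1)*R2:  [  0   0  -4  11  -8 ]
R4 <- R4 - (2)*R3:  [  0   0   0  -1   4 ]
Row echelon form:
[ 1  -3   3  -4  |   4 ]
[ 0   3  -1   3  |   7 ]
[ 0   0  -2   6  |  -6 ]
[ 0   0   0  -1  |   4 ]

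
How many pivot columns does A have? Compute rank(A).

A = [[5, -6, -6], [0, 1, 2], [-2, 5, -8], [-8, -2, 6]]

Row reduction:
R3 <- R3 - (-2/5)*R1:  [     0   13/5  -52/5 ]
R4 <- R4 - (-8/5)*R1:  [     0  -58/5  -18/5 ]
R3 <- R3 - (13/5)*R2:  [     0      0  -78/5 ]
R4 <- R4 - (-58/5)*R2:  [    0     0  98/5 ]
R4 <- R4 - (-49/39)*R3:  [ 0  0  0 ]
Row echelon form:
[ 5  -6     -6 ]
[ 0   1      2 ]
[ 0   0  -78/5 ]
[ 0   0      0 ]
Nonzero rows / pivot columns: 3

rank(A) = 3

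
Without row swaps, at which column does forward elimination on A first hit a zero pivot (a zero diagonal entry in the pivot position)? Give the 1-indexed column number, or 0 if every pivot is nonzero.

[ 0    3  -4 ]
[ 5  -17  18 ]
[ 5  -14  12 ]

Naive forward elimination:
Pivot entry (1,1) is zero but row 2 has 5 in column 1 -> naive elimination stops; a row interchange (e.g. R1 <-> R2) would be required here.

first zero-pivot column = 1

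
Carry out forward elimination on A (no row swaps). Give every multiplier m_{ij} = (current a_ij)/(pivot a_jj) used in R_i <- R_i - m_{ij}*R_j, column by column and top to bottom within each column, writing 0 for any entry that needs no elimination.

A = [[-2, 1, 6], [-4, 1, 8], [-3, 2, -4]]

multipliers: 2, 3/2, -1/2

Forward elimination:
R2 <- R2 - (2)*R1:  [  0  -1  -4 ]
R3 <- R3 - (3/2)*R1:  [   0  1/2  -13 ]
R3 <- R3 - (-1/2)*R2:  [   0    0  -15 ]
Multipliers (in order of application): m_{21} = 2, m_{31} = 3/2, m_{32} = -1/2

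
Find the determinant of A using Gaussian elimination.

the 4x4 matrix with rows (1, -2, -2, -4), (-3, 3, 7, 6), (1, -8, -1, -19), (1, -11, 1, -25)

det(A) = -9

Forward elimination:
R2 <- R2 - (-3)*R1:  [  0  -3   1  -6 ]
R3 <- R3 - (1)*R1:  [   0   -6    1  -15 ]
R4 <- R4 - (1)*R1:  [   0   -9    3  -21 ]
R3 <- R3 - (2)*R2:  [  0   0  -1  -3 ]
R4 <- R4 - (3)*R2:  [  0   0   0  -3 ]
Upper-triangular form:
[ 1  -2  -2  -4 ]
[ 0  -3   1  -6 ]
[ 0   0  -1  -3 ]
[ 0   0   0  -3 ]
det(A) = (-1)^0 * (1) * (-3) * (-1) * (-3) = -9  (0 row swaps -> sign +1)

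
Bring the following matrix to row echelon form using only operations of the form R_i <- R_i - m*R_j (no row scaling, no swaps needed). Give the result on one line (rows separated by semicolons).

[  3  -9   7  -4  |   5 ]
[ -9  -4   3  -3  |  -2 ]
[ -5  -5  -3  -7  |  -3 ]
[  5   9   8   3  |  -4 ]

REF = [3 -9 7 -4 5; 0 -31 24 -15 13; 0 0 -634/93 -371/93 -284/93; 0 0 0 -6767/634 -2837/317]

Forward elimination:
R2 <- R2 - (-3)*R1:  [   0  -31   24  -15   13 ]
R3 <- R3 - (-5/3)*R1:  [     0    -20   26/3  -41/3   16/3 ]
R4 <- R4 - (5/3)*R1:  [     0     24  -11/3   29/3  -37/3 ]
R3 <- R3 - (20/31)*R2:  [       0        0  -634/93  -371/93  -284/93 ]
R4 <- R4 - (-24/31)*R2:  [       0        0  1387/93  -181/93  -211/93 ]
R4 <- R4 - (-1387/634)*R3:  [         0          0          0  -6767/634  -2837/317 ]
Row echelon form:
[ 3   -9        7         -4  |          5 ]
[ 0  -31       24        -15  |         13 ]
[ 0    0  -634/93    -371/93  |    -284/93 ]
[ 0    0        0  -6767/634  |  -2837/317 ]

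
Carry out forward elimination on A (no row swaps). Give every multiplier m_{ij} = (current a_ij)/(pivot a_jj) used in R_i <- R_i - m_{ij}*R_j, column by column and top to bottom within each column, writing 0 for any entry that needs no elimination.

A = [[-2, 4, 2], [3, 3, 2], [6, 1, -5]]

Forward elimination:
R2 <- R2 - (-3/2)*R1:  [ 0  9  5 ]
R3 <- R3 - (-3)*R1:  [  0  13   1 ]
R3 <- R3 - (13/9)*R2:  [     0      0  -56/9 ]
Multipliers (in order of application): m_{21} = -3/2, m_{31} = -3, m_{32} = 13/9

multipliers: -3/2, -3, 13/9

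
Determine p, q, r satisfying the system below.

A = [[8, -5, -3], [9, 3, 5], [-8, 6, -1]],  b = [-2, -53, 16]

(-3, -2, -4)

Forward elimination on [A|b]:
R2 <- R2 - (9/8)*R1:  [      0    69/8    67/8  -203/4 ]
R3 <- R3 - (-1)*R1:  [  0   1  -4  14 ]
R3 <- R3 - (8/69)*R2:  [       0        0  -343/69  1372/69 ]
Row echelon form:
[ 8    -5       -3  |       -2 ]
[ 0  69/8     67/8  |   -203/4 ]
[ 0     0  -343/69  |  1372/69 ]
Back-substitution:
r = (1372/69) / (-343/69) = -4
q = (-203/4 - (67/8)*(-4)) / (69/8) = -2
p = (-2 - (-5)*(-2) - (-3)*(-4)) / 8 = -3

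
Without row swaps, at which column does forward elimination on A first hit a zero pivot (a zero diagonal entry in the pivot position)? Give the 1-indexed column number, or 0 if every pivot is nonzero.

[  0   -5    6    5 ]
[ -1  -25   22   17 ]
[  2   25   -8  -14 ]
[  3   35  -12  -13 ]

first zero-pivot column = 1

Naive forward elimination:
Pivot entry (1,1) is zero but row 2 has -1 in column 1 -> naive elimination stops; a row interchange (e.g. R1 <-> R2) would be required here.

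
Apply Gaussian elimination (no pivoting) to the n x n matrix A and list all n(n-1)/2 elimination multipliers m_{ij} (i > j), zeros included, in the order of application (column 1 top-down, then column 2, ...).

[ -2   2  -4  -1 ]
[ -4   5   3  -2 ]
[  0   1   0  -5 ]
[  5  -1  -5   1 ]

multipliers: 2, 0, -5/2, 1, 4, 59/11

Forward elimination:
R2 <- R2 - (2)*R1:  [  0   1  11   0 ]
R3: entry in column 1 is already 0 -> m_{31} = 0 (no row operation needed)
R4 <- R4 - (-5/2)*R1:  [    0     4   -15  -3/2 ]
R3 <- R3 - (1)*R2:  [   0    0  -11   -5 ]
R4 <- R4 - (4)*R2:  [    0     0   -59  -3/2 ]
R4 <- R4 - (59/11)*R3:  [      0       0       0  557/22 ]
Multipliers (in order of application): m_{21} = 2, m_{31} = 0, m_{41} = -5/2, m_{32} = 1, m_{42} = 4, m_{43} = 59/11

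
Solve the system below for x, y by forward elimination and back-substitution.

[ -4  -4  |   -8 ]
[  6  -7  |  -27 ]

(-1, 3)

Forward elimination on [A|b]:
R2 <- R2 - (-3/2)*R1:  [   0  -13  -39 ]
Row echelon form:
[ -4   -4  |   -8 ]
[  0  -13  |  -39 ]
Back-substitution:
y = (-39) / -13 = 3
x = (-8 - (-4)*(3)) / -4 = -1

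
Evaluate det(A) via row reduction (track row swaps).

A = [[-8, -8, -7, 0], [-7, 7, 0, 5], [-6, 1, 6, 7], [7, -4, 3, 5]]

det(A) = -7337

Forward elimination:
R2 <- R2 - (7/8)*R1:  [    0    14  49/8     5 ]
R3 <- R3 - (3/4)*R1:  [    0     7  45/4     7 ]
R4 <- R4 - (-7/8)*R1:  [     0    -11  -25/8      5 ]
R3 <- R3 - (1/2)*R2:  [      0       0  131/16     9/2 ]
R4 <- R4 - (-11/14)*R2:  [      0       0   27/16  125/14 ]
R4 <- R4 - (27/131)*R3:  [        0         0         0  7337/917 ]
Upper-triangular form:
[ -8  -8      -7         0 ]
[  0  14    49/8         5 ]
[  0   0  131/16       9/2 ]
[  0   0       0  7337/917 ]
det(A) = (-1)^0 * (-8) * (14) * (131/16) * (7337/917) = -7337  (0 row swaps -> sign +1)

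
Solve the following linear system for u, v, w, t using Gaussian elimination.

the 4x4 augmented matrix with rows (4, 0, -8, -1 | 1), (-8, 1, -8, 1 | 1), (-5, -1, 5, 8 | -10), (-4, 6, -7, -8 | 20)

Forward elimination on [A|b]:
R2 <- R2 - (-2)*R1:  [   0    1  -24   -1    3 ]
R3 <- R3 - (-5/4)*R1:  [     0     -1     -5   27/4  -35/4 ]
R4 <- R4 - (-1)*R1:  [   0    6  -15   -9   21 ]
R3 <- R3 - (-1)*R2:  [     0      0    -29   23/4  -23/4 ]
R4 <- R4 - (6)*R2:  [   0    0  129   -3    3 ]
R4 <- R4 - (-129/29)*R3:  [         0          0          0   2619/116  -2619/116 ]
Row echelon form:
[ 4  0   -8        -1  |          1 ]
[ 0  1  -24        -1  |          3 ]
[ 0  0  -29      23/4  |      -23/4 ]
[ 0  0    0  2619/116  |  -2619/116 ]
Back-substitution:
t = (-2619/116) / (2619/116) = -1
w = (-23/4 - (23/4)*(-1)) / -29 = 0
v = (3 - (-24)*(0) - (-1)*(-1)) / 1 = 2
u = (1 - (-8)*(0) - (-1)*(-1)) / 4 = 0

(0, 2, 0, -1)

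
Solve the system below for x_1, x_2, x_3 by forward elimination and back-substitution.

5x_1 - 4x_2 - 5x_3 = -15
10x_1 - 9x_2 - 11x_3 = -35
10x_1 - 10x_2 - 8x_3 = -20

Forward elimination on [A|b]:
R2 <- R2 - (2)*R1:  [  0  -1  -1  -5 ]
R3 <- R3 - (2)*R1:  [  0  -2   2  10 ]
R3 <- R3 - (2)*R2:  [  0   0   4  20 ]
Row echelon form:
[ 5  -4  -5  |  -15 ]
[ 0  -1  -1  |   -5 ]
[ 0   0   4  |   20 ]
Back-substitution:
x_3 = (20) / 4 = 5
x_2 = (-5 - (-1)*(5)) / -1 = 0
x_1 = (-15 - (-4)*(0) - (-5)*(5)) / 5 = 2

(2, 0, 5)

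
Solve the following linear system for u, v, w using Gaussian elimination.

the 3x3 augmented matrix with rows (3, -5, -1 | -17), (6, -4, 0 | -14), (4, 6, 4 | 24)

Forward elimination on [A|b]:
R2 <- R2 - (2)*R1:  [  0   6   2  20 ]
R3 <- R3 - (4/3)*R1:  [     0   38/3   16/3  140/3 ]
R3 <- R3 - (19/9)*R2:  [    0     0  10/9  40/9 ]
Row echelon form:
[ 3  -5    -1  |   -17 ]
[ 0   6     2  |    20 ]
[ 0   0  10/9  |  40/9 ]
Back-substitution:
w = (40/9) / (10/9) = 4
v = (20 - (2)*(4)) / 6 = 2
u = (-17 - (-5)*(2) - (-1)*(4)) / 3 = -1

(-1, 2, 4)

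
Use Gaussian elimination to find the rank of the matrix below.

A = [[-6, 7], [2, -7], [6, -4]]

rank(A) = 2

Row reduction:
R2 <- R2 - (-1/3)*R1:  [     0  -14/3 ]
R3 <- R3 - (-1)*R1:  [ 0  3 ]
R3 <- R3 - (-9/14)*R2:  [ 0  0 ]
Row echelon form:
[ -6      7 ]
[  0  -14/3 ]
[  0      0 ]
Nonzero rows / pivot columns: 2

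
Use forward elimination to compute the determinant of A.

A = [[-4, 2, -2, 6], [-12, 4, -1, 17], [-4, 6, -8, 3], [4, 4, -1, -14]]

Forward elimination:
R2 <- R2 - (3)*R1:  [  0  -2   5  -1 ]
R3 <- R3 - (1)*R1:  [  0   4  -6  -3 ]
R4 <- R4 - (-1)*R1:  [  0   6  -3  -8 ]
R3 <- R3 - (-2)*R2:  [  0   0   4  -5 ]
R4 <- R4 - (-3)*R2:  [   0    0   12  -11 ]
R4 <- R4 - (3)*R3:  [ 0  0  0  4 ]
Upper-triangular form:
[ -4   2  -2   6 ]
[  0  -2   5  -1 ]
[  0   0   4  -5 ]
[  0   0   0   4 ]
det(A) = (-1)^0 * (-4) * (-2) * (4) * (4) = 128  (0 row swaps -> sign +1)

det(A) = 128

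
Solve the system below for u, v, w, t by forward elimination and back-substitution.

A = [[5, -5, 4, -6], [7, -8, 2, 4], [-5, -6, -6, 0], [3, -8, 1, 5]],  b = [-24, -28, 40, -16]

(-2, 0, -5, -1)

Forward elimination on [A|b]:
R2 <- R2 - (7/5)*R1:  [     0     -1  -18/5   62/5   28/5 ]
R3 <- R3 - (-1)*R1:  [   0  -11   -2   -6   16 ]
R4 <- R4 - (3/5)*R1:  [    0    -5  -7/5  43/5  -8/5 ]
R3 <- R3 - (11)*R2:  [      0       0   188/5  -712/5  -228/5 ]
R4 <- R4 - (5)*R2:  [      0       0    83/5  -267/5  -148/5 ]
R4 <- R4 - (83/188)*R3:  [       0        0        0   445/47  -445/47 ]
Row echelon form:
[ 5  -5      4      -6  |      -24 ]
[ 0  -1  -18/5    62/5  |     28/5 ]
[ 0   0  188/5  -712/5  |   -228/5 ]
[ 0   0      0  445/47  |  -445/47 ]
Back-substitution:
t = (-445/47) / (445/47) = -1
w = (-228/5 - (-712/5)*(-1)) / (188/5) = -5
v = (28/5 - (-18/5)*(-5) - (62/5)*(-1)) / -1 = 0
u = (-24 - (-5)*(0) - (4)*(-5) - (-6)*(-1)) / 5 = -2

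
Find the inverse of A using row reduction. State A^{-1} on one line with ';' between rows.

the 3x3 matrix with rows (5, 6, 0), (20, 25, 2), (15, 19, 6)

inverse = [28/5 -9/5 3/5; -9/2 3/2 -1/2; 1/4 -1/4 1/4]

Gauss-Jordan on [A | I]:
R1 <- (1/5)*R1:  [   1  6/5    0  |  1/5    0    0 ]
R2 <- R2 - (20)*R1:  [  0   1   2  |  -4   1   0 ]
R3 <- R3 - (15)*R1:  [  0   1   6  |  -3   0   1 ]
R1 <- R1 - (6/5)*R2:  [     1      0  -12/5  |      5   -6/5      0 ]
R3 <- R3 - (1)*R2:  [  0   0   4  |   1  -1   1 ]
R3 <- (1/4)*R3:  [    0     0     1  |   1/4  -1/4   1/4 ]
R1 <- R1 - (-12/5)*R3:  [    1     0     0  |  28/5  -9/5   3/5 ]
R2 <- R2 - (2)*R3:  [    0     1     0  |  -9/2   3/2  -1/2 ]
Right block of [I | A^{-1}] is the inverse:
[ 28/5  -9/5   3/5 ]
[ -9/2   3/2  -1/2 ]
[  1/4  -1/4   1/4 ]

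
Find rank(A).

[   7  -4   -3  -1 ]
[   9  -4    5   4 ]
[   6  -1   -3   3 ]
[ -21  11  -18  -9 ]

Row reduction:
R2 <- R2 - (9/7)*R1:  [    0   8/7  62/7  37/7 ]
R3 <- R3 - (6/7)*R1:  [    0  17/7  -3/7  27/7 ]
R4 <- R4 - (-3)*R1:  [   0   -1  -27  -12 ]
R3 <- R3 - (17/8)*R2:  [     0      0  -77/4  -59/8 ]
R4 <- R4 - (-7/8)*R2:  [     0      0  -77/4  -59/8 ]
R4 <- R4 - (1)*R3:  [ 0  0  0  0 ]
Row echelon form:
[ 7   -4     -3     -1 ]
[ 0  8/7   62/7   37/7 ]
[ 0    0  -77/4  -59/8 ]
[ 0    0      0      0 ]
Nonzero rows / pivot columns: 3

rank(A) = 3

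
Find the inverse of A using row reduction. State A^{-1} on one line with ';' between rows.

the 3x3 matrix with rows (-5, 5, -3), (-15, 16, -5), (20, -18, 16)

inverse = [83/10 -13/10 23/20; 7 -1 1; -5/2 1/2 -1/4]

Gauss-Jordan on [A | I]:
R1 <- (1/-5)*R1:  [    1    -1   3/5  |  -1/5     0     0 ]
R2 <- R2 - (-15)*R1:  [  0   1   4  |  -3   1   0 ]
R3 <- R3 - (20)*R1:  [ 0  2  4  |  4  0  1 ]
R1 <- R1 - (-1)*R2:  [     1      0   23/5  |  -16/5      1      0 ]
R3 <- R3 - (2)*R2:  [  0   0  -4  |  10  -2   1 ]
R3 <- (1/-4)*R3:  [    0     0     1  |  -5/2   1/2  -1/4 ]
R1 <- R1 - (23/5)*R3:  [      1       0       0  |   83/10  -13/10   23/20 ]
R2 <- R2 - (4)*R3:  [  0   1   0  |   7  -1   1 ]
Right block of [I | A^{-1}] is the inverse:
[ 83/10  -13/10  23/20 ]
[     7      -1      1 ]
[  -5/2     1/2   -1/4 ]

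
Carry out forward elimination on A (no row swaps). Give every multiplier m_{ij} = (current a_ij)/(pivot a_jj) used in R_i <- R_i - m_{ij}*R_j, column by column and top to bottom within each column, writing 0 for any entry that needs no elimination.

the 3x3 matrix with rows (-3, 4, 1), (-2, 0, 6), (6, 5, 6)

multipliers: 2/3, -2, -39/8

Forward elimination:
R2 <- R2 - (2/3)*R1:  [    0  -8/3  16/3 ]
R3 <- R3 - (-2)*R1:  [  0  13   8 ]
R3 <- R3 - (-39/8)*R2:  [  0   0  34 ]
Multipliers (in order of application): m_{21} = 2/3, m_{31} = -2, m_{32} = -39/8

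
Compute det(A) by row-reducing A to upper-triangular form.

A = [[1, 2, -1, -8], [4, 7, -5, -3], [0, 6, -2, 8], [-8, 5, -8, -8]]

Forward elimination:
R2 <- R2 - (4)*R1:  [  0  -1  -1  29 ]
R4 <- R4 - (-8)*R1:  [   0   21  -16  -72 ]
R3 <- R3 - (-6)*R2:  [   0    0   -8  182 ]
R4 <- R4 - (-21)*R2:  [   0    0  -37  537 ]
R4 <- R4 - (37/8)*R3:  [       0        0        0  -1219/4 ]
Upper-triangular form:
[ 1   2  -1       -8 ]
[ 0  -1  -1       29 ]
[ 0   0  -8      182 ]
[ 0   0   0  -1219/4 ]
det(A) = (-1)^0 * (1) * (-1) * (-8) * (-1219/4) = -2438  (0 row swaps -> sign +1)

det(A) = -2438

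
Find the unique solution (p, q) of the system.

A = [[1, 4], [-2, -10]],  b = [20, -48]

Forward elimination on [A|b]:
R2 <- R2 - (-2)*R1:  [  0  -2  -8 ]
Row echelon form:
[ 1   4  |  20 ]
[ 0  -2  |  -8 ]
Back-substitution:
q = (-8) / -2 = 4
p = (20 - (4)*(4)) / 1 = 4

(4, 4)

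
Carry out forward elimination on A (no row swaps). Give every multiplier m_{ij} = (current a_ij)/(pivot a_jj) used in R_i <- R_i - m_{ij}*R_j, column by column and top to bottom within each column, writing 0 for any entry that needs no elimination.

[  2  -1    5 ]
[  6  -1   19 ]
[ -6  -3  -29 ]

Forward elimination:
R2 <- R2 - (3)*R1:  [ 0  2  4 ]
R3 <- R3 - (-3)*R1:  [   0   -6  -14 ]
R3 <- R3 - (-3)*R2:  [  0   0  -2 ]
Multipliers (in order of application): m_{21} = 3, m_{31} = -3, m_{32} = -3

multipliers: 3, -3, -3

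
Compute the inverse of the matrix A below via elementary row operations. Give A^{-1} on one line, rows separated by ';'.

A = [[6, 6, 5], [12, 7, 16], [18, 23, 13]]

inverse = [277/120 -37/120 -61/120; -11/10 1/10 3/10; -5/4 1/4 1/4]

Gauss-Jordan on [A | I]:
R1 <- (1/6)*R1:  [   1    1  5/6  |  1/6    0    0 ]
R2 <- R2 - (12)*R1:  [  0  -5   6  |  -2   1   0 ]
R3 <- R3 - (18)*R1:  [  0   5  -2  |  -3   0   1 ]
R2 <- (1/-5)*R2:  [    0     1  -6/5  |   2/5  -1/5     0 ]
R1 <- R1 - (1)*R2:  [     1      0  61/30  |  -7/30    1/5      0 ]
R3 <- R3 - (5)*R2:  [  0   0   4  |  -5   1   1 ]
R3 <- (1/4)*R3:  [    0     0     1  |  -5/4   1/4   1/4 ]
R1 <- R1 - (61/30)*R3:  [       1        0        0  |  277/120  -37/120  -61/120 ]
R2 <- R2 - (-6/5)*R3:  [      0       1       0  |  -11/10    1/10    3/10 ]
Right block of [I | A^{-1}] is the inverse:
[ 277/120  -37/120  -61/120 ]
[  -11/10     1/10     3/10 ]
[    -5/4      1/4      1/4 ]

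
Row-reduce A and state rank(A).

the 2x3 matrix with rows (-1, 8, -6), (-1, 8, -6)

rank(A) = 1

Row reduction:
R2 <- R2 - (1)*R1:  [ 0  0  0 ]
Row echelon form:
[ -1  8  -6 ]
[  0  0   0 ]
Nonzero rows / pivot columns: 1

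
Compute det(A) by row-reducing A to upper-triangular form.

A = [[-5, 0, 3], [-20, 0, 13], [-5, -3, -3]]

det(A) = -15

Forward elimination:
R2 <- R2 - (4)*R1:  [ 0  0  1 ]
R3 <- R3 - (1)*R1:  [  0  -3  -6 ]
R2 <-> R3   (pivot in column 2 was zero)
[ -5   0   3 ]
[  0  -3  -6 ]
[  0   0   1 ]
Upper-triangular form:
[ -5   0   3 ]
[  0  -3  -6 ]
[  0   0   1 ]
det(A) = (-1)^1 * (-5) * (-3) * (1) = -15  (1 row swap -> sign -1)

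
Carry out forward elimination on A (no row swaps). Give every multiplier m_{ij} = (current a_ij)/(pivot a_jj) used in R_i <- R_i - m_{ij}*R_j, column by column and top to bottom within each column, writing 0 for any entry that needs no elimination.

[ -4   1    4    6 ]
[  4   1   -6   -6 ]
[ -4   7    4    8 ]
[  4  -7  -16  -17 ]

Forward elimination:
R2 <- R2 - (-1)*R1:  [  0   2  -2   0 ]
R3 <- R3 - (1)*R1:  [ 0  6  0  2 ]
R4 <- R4 - (-1)*R1:  [   0   -6  -12  -11 ]
R3 <- R3 - (3)*R2:  [ 0  0  6  2 ]
R4 <- R4 - (-3)*R2:  [   0    0  -18  -11 ]
R4 <- R4 - (-3)*R3:  [  0   0   0  -5 ]
Multipliers (in order of application): m_{21} = -1, m_{31} = 1, m_{41} = -1, m_{32} = 3, m_{42} = -3, m_{43} = -3

multipliers: -1, 1, -1, 3, -3, -3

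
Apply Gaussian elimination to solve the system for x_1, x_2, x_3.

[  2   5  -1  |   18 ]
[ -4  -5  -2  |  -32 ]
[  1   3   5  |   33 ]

Forward elimination on [A|b]:
R2 <- R2 - (-2)*R1:  [  0   5  -4   4 ]
R3 <- R3 - (1/2)*R1:  [    0   1/2  11/2    24 ]
R3 <- R3 - (1/10)*R2:  [     0      0  59/10  118/5 ]
Row echelon form:
[ 2  5     -1  |     18 ]
[ 0  5     -4  |      4 ]
[ 0  0  59/10  |  118/5 ]
Back-substitution:
x_3 = (118/5) / (59/10) = 4
x_2 = (4 - (-4)*(4)) / 5 = 4
x_1 = (18 - (5)*(4) - (-1)*(4)) / 2 = 1

(1, 4, 4)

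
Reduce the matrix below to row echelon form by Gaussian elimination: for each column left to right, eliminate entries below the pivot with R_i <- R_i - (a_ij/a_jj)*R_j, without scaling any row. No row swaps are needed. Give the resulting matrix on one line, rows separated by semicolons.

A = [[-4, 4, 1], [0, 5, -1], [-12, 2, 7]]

REF = [-4 4 1; 0 5 -1; 0 0 2]

Forward elimination:
R3 <- R3 - (3)*R1:  [   0  -10    4 ]
R3 <- R3 - (-2)*R2:  [ 0  0  2 ]
Row echelon form:
[ -4  4   1 ]
[  0  5  -1 ]
[  0  0   2 ]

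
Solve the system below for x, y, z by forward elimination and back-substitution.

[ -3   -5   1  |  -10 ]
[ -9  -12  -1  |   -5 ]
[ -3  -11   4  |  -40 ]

(-3, 3, -4)

Forward elimination on [A|b]:
R2 <- R2 - (3)*R1:  [  0   3  -4  25 ]
R3 <- R3 - (1)*R1:  [   0   -6    3  -30 ]
R3 <- R3 - (-2)*R2:  [  0   0  -5  20 ]
Row echelon form:
[ -3  -5   1  |  -10 ]
[  0   3  -4  |   25 ]
[  0   0  -5  |   20 ]
Back-substitution:
z = (20) / -5 = -4
y = (25 - (-4)*(-4)) / 3 = 3
x = (-10 - (-5)*(3) - (1)*(-4)) / -3 = -3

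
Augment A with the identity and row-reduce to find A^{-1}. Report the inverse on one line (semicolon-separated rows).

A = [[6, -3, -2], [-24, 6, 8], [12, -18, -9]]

Gauss-Jordan on [A | I]:
R1 <- (1/6)*R1:  [    1  -1/2  -1/3  |   1/6     0     0 ]
R2 <- R2 - (-24)*R1:  [  0  -6   0  |   4   1   0 ]
R3 <- R3 - (12)*R1:  [   0  -12   -5  |   -2    0    1 ]
R2 <- (1/-6)*R2:  [    0     1     0  |  -2/3  -1/6     0 ]
R1 <- R1 - (-1/2)*R2:  [     1      0   -1/3  |   -1/6  -1/12      0 ]
R3 <- R3 - (-12)*R2:  [   0    0   -5  |  -10   -2    1 ]
R3 <- (1/-5)*R3:  [    0     0     1  |     2   2/5  -1/5 ]
R1 <- R1 - (-1/3)*R3:  [     1      0      0  |    1/2   1/20  -1/15 ]
Right block of [I | A^{-1}] is the inverse:
[  1/2  1/20  -1/15 ]
[ -2/3  -1/6      0 ]
[    2   2/5   -1/5 ]

inverse = [1/2 1/20 -1/15; -2/3 -1/6 0; 2 2/5 -1/5]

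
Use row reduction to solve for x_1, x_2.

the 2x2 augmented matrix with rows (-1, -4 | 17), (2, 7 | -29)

Forward elimination on [A|b]:
R2 <- R2 - (-2)*R1:  [  0  -1   5 ]
Row echelon form:
[ -1  -4  |  17 ]
[  0  -1  |   5 ]
Back-substitution:
x_2 = (5) / -1 = -5
x_1 = (17 - (-4)*(-5)) / -1 = 3

(3, -5)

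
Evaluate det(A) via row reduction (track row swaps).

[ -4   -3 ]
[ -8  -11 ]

Forward elimination:
R2 <- R2 - (2)*R1:  [  0  -5 ]
Upper-triangular form:
[ -4  -3 ]
[  0  -5 ]
det(A) = (-1)^0 * (-4) * (-5) = 20  (0 row swaps -> sign +1)

det(A) = 20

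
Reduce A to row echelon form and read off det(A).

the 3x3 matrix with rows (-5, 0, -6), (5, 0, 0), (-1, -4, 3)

Forward elimination:
R2 <- R2 - (-1)*R1:  [  0   0  -6 ]
R3 <- R3 - (1/5)*R1:  [    0    -4  21/5 ]
R2 <-> R3   (pivot in column 2 was zero)
[ -5   0    -6 ]
[  0  -4  21/5 ]
[  0   0    -6 ]
Upper-triangular form:
[ -5   0    -6 ]
[  0  -4  21/5 ]
[  0   0    -6 ]
det(A) = (-1)^1 * (-5) * (-4) * (-6) = 120  (1 row swap -> sign -1)

det(A) = 120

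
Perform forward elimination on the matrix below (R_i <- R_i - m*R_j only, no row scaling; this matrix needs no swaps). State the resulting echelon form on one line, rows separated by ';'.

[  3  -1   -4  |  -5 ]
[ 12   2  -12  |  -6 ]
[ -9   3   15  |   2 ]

Forward elimination:
R2 <- R2 - (4)*R1:  [  0   6   4  14 ]
R3 <- R3 - (-3)*R1:  [   0    0    3  -13 ]
Row echelon form:
[ 3  -1  -4  |   -5 ]
[ 0   6   4  |   14 ]
[ 0   0   3  |  -13 ]

REF = [3 -1 -4 -5; 0 6 4 14; 0 0 3 -13]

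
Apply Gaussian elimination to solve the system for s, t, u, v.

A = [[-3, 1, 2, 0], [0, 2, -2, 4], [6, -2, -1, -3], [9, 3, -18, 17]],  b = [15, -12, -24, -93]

Forward elimination on [A|b]:
R3 <- R3 - (-2)*R1:  [  0   0   3  -3   6 ]
R4 <- R4 - (-3)*R1:  [   0    6  -12   17  -48 ]
R4 <- R4 - (3)*R2:  [   0    0   -6    5  -12 ]
R4 <- R4 - (-2)*R3:  [  0   0   0  -1   0 ]
Row echelon form:
[ -3  1   2   0  |   15 ]
[  0  2  -2   4  |  -12 ]
[  0  0   3  -3  |    6 ]
[  0  0   0  -1  |    0 ]
Back-substitution:
v = (0) / -1 = 0
u = (6 - (-3)*(0)) / 3 = 2
t = (-12 - (-2)*(2) - (4)*(0)) / 2 = -4
s = (15 - (1)*(-4) - (2)*(2)) / -3 = -5

(-5, -4, 2, 0)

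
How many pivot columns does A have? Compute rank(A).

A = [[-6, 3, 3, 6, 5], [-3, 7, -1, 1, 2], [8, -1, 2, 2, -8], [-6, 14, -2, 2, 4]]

rank(A) = 3

Row reduction:
R2 <- R2 - (1/2)*R1:  [    0  11/2  -5/2    -2  -1/2 ]
R3 <- R3 - (-4/3)*R1:  [    0     3     6    10  -4/3 ]
R4 <- R4 - (1)*R1:  [  0  11  -5  -4  -1 ]
R3 <- R3 - (6/11)*R2:  [      0       0   81/11  122/11  -35/33 ]
R4 <- R4 - (2)*R2:  [ 0  0  0  0  0 ]
Row echelon form:
[ -6     3      3       6       5 ]
[  0  11/2   -5/2      -2    -1/2 ]
[  0     0  81/11  122/11  -35/33 ]
[  0     0      0       0       0 ]
Nonzero rows / pivot columns: 3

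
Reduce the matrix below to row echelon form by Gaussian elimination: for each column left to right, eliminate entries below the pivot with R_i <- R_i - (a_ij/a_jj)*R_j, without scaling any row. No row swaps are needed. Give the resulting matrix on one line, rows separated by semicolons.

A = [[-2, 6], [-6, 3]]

Forward elimination:
R2 <- R2 - (3)*R1:  [   0  -15 ]
Row echelon form:
[ -2    6 ]
[  0  -15 ]

REF = [-2 6; 0 -15]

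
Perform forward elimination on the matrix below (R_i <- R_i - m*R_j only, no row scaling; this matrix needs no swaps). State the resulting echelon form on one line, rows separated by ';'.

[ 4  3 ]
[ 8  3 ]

REF = [4 3; 0 -3]

Forward elimination:
R2 <- R2 - (2)*R1:  [  0  -3 ]
Row echelon form:
[ 4   3 ]
[ 0  -3 ]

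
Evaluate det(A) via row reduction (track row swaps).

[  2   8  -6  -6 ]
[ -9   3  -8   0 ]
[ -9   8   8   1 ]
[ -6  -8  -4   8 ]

Forward elimination:
R2 <- R2 - (-9/2)*R1:  [   0   39  -35  -27 ]
R3 <- R3 - (-9/2)*R1:  [   0   44  -19  -26 ]
R4 <- R4 - (-3)*R1:  [   0   16  -22  -10 ]
R3 <- R3 - (44/39)*R2:  [      0       0  799/39   58/13 ]
R4 <- R4 - (16/39)*R2:  [       0        0  -298/39    14/13 ]
R4 <- R4 - (-298/799)*R3:  [        0         0         0  2190/799 ]
Upper-triangular form:
[ 2   8      -6        -6 ]
[ 0  39     -35       -27 ]
[ 0   0  799/39     58/13 ]
[ 0   0       0  2190/799 ]
det(A) = (-1)^0 * (2) * (39) * (799/39) * (2190/799) = 4380  (0 row swaps -> sign +1)

det(A) = 4380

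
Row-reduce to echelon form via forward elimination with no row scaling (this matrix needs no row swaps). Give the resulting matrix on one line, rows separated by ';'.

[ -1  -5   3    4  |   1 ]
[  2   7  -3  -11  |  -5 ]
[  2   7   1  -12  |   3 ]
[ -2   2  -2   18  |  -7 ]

REF = [-1 -5 3 4 1; 0 -3 3 -3 -3; 0 0 4 -1 8; 0 0 0 -1 -29]

Forward elimination:
R2 <- R2 - (-2)*R1:  [  0  -3   3  -3  -3 ]
R3 <- R3 - (-2)*R1:  [  0  -3   7  -4   5 ]
R4 <- R4 - (2)*R1:  [  0  12  -8  10  -9 ]
R3 <- R3 - (1)*R2:  [  0   0   4  -1   8 ]
R4 <- R4 - (-4)*R2:  [   0    0    4   -2  -21 ]
R4 <- R4 - (1)*R3:  [   0    0    0   -1  -29 ]
Row echelon form:
[ -1  -5  3   4  |    1 ]
[  0  -3  3  -3  |   -3 ]
[  0   0  4  -1  |    8 ]
[  0   0  0  -1  |  -29 ]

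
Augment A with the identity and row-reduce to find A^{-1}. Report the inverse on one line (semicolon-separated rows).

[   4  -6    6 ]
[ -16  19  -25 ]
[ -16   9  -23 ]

Gauss-Jordan on [A | I]:
R1 <- (1/4)*R1:  [    1  -3/2   3/2  |   1/4     0     0 ]
R2 <- R2 - (-16)*R1:  [  0  -5  -1  |   4   1   0 ]
R3 <- R3 - (-16)*R1:  [   0  -15    1  |    4    0    1 ]
R2 <- (1/-5)*R2:  [    0     1   1/5  |  -4/5  -1/5     0 ]
R1 <- R1 - (-3/2)*R2:  [      1       0     9/5  |  -19/20   -3/10       0 ]
R3 <- R3 - (-15)*R2:  [  0   0   4  |  -8  -3   1 ]
R3 <- (1/4)*R3:  [    0     0     1  |    -2  -3/4   1/4 ]
R1 <- R1 - (9/5)*R3:  [     1      0      0  |  53/20  21/20  -9/20 ]
R2 <- R2 - (1/5)*R3:  [     0      1      0  |   -2/5  -1/20  -1/20 ]
Right block of [I | A^{-1}] is the inverse:
[ 53/20  21/20  -9/20 ]
[  -2/5  -1/20  -1/20 ]
[    -2   -3/4    1/4 ]

inverse = [53/20 21/20 -9/20; -2/5 -1/20 -1/20; -2 -3/4 1/4]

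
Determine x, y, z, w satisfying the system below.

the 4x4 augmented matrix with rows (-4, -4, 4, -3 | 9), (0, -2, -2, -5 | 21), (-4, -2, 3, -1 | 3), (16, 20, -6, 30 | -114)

(-1, -1, -2, -3)

Forward elimination on [A|b]:
R3 <- R3 - (1)*R1:  [  0   2  -1   2  -6 ]
R4 <- R4 - (-4)*R1:  [   0    4   10   18  -78 ]
R3 <- R3 - (-1)*R2:  [  0   0  -3  -3  15 ]
R4 <- R4 - (-2)*R2:  [   0    0    6    8  -36 ]
R4 <- R4 - (-2)*R3:  [  0   0   0   2  -6 ]
Row echelon form:
[ -4  -4   4  -3  |   9 ]
[  0  -2  -2  -5  |  21 ]
[  0   0  -3  -3  |  15 ]
[  0   0   0   2  |  -6 ]
Back-substitution:
w = (-6) / 2 = -3
z = (15 - (-3)*(-3)) / -3 = -2
y = (21 - (-2)*(-2) - (-5)*(-3)) / -2 = -1
x = (9 - (-4)*(-1) - (4)*(-2) - (-3)*(-3)) / -4 = -1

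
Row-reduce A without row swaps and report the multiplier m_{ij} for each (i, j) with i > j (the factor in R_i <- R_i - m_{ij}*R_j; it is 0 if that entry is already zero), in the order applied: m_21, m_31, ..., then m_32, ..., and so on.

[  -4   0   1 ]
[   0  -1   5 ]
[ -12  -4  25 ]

Forward elimination:
R2: entry in column 1 is already 0 -> m_{21} = 0 (no row operation needed)
R3 <- R3 - (3)*R1:  [  0  -4  22 ]
R3 <- R3 - (4)*R2:  [ 0  0  2 ]
Multipliers (in order of application): m_{21} = 0, m_{31} = 3, m_{32} = 4

multipliers: 0, 3, 4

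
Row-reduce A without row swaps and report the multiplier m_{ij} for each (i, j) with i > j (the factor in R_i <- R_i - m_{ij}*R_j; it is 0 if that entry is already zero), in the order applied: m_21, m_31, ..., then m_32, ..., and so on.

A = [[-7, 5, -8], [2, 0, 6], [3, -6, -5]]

Forward elimination:
R2 <- R2 - (-2/7)*R1:  [    0  10/7  26/7 ]
R3 <- R3 - (-3/7)*R1:  [     0  -27/7  -59/7 ]
R3 <- R3 - (-27/10)*R2:  [   0    0  8/5 ]
Multipliers (in order of application): m_{21} = -2/7, m_{31} = -3/7, m_{32} = -27/10

multipliers: -2/7, -3/7, -27/10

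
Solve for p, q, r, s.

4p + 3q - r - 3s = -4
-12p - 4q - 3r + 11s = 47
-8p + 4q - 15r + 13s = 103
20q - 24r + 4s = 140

(-3, 1, -5, 0)

Forward elimination on [A|b]:
R2 <- R2 - (-3)*R1:  [  0   5  -6   2  35 ]
R3 <- R3 - (-2)*R1:  [   0   10  -17    7   95 ]
R3 <- R3 - (2)*R2:  [  0   0  -5   3  25 ]
R4 <- R4 - (4)*R2:  [  0   0   0  -4   0 ]
Row echelon form:
[ 4  3  -1  -3  |  -4 ]
[ 0  5  -6   2  |  35 ]
[ 0  0  -5   3  |  25 ]
[ 0  0   0  -4  |   0 ]
Back-substitution:
s = (0) / -4 = 0
r = (25 - (3)*(0)) / -5 = -5
q = (35 - (-6)*(-5) - (2)*(0)) / 5 = 1
p = (-4 - (3)*(1) - (-1)*(-5) - (-3)*(0)) / 4 = -3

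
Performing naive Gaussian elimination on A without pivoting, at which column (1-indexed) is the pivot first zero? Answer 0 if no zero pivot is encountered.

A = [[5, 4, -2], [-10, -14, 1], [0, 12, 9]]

first zero-pivot column = 0

Naive forward elimination:
R2 <- R2 - (-2)*R1:  [  0  -6  -3 ]
R3 <- R3 - (-2)*R2:  [ 0  0  3 ]
All pivots nonzero; naive elimination completes without hitting a zero pivot.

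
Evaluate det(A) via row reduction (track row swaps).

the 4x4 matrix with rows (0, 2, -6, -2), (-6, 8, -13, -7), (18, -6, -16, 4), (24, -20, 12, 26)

det(A) = -72

Forward elimination:
R1 <-> R2   (pivot in column 1 was zero)
[ -6    8  -13  -7 ]
[  0    2   -6  -2 ]
[ 18   -6  -16   4 ]
[ 24  -20   12  26 ]
R3 <- R3 - (-3)*R1:  [   0   18  -55  -17 ]
R4 <- R4 - (-4)*R1:  [   0   12  -40   -2 ]
R3 <- R3 - (9)*R2:  [  0   0  -1   1 ]
R4 <- R4 - (6)*R2:  [  0   0  -4  10 ]
R4 <- R4 - (4)*R3:  [ 0  0  0  6 ]
Upper-triangular form:
[ -6  8  -13  -7 ]
[  0  2   -6  -2 ]
[  0  0   -1   1 ]
[  0  0    0   6 ]
det(A) = (-1)^1 * (-6) * (2) * (-1) * (6) = -72  (1 row swap -> sign -1)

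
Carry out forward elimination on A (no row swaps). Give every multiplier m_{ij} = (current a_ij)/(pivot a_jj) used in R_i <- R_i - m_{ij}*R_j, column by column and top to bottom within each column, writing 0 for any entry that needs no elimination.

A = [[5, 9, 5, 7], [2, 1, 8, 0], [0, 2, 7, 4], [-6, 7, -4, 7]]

Forward elimination:
R2 <- R2 - (2/5)*R1:  [     0  -13/5      6  -14/5 ]
R3: entry in column 1 is already 0 -> m_{31} = 0 (no row operation needed)
R4 <- R4 - (-6/5)*R1:  [    0  89/5     2  77/5 ]
R3 <- R3 - (-10/13)*R2:  [      0       0  151/13   24/13 ]
R4 <- R4 - (-89/13)*R2:  [      0       0  560/13  -49/13 ]
R4 <- R4 - (560/151)*R3:  [         0          0          0  -1603/151 ]
Multipliers (in order of application): m_{21} = 2/5, m_{31} = 0, m_{41} = -6/5, m_{32} = -10/13, m_{42} = -89/13, m_{43} = 560/151

multipliers: 2/5, 0, -6/5, -10/13, -89/13, 560/151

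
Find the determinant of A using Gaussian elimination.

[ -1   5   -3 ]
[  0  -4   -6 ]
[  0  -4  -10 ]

det(A) = -16

Forward elimination:
R3 <- R3 - (1)*R2:  [  0   0  -4 ]
Upper-triangular form:
[ -1   5  -3 ]
[  0  -4  -6 ]
[  0   0  -4 ]
det(A) = (-1)^0 * (-1) * (-4) * (-4) = -16  (0 row swaps -> sign +1)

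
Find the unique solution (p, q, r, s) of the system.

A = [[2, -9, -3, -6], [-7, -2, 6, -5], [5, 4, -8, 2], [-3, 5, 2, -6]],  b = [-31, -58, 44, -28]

(4, 2, -1, 4)

Forward elimination on [A|b]:
R2 <- R2 - (-7/2)*R1:  [      0   -67/2    -9/2     -26  -333/2 ]
R3 <- R3 - (5/2)*R1:  [     0   53/2   -1/2     17  243/2 ]
R4 <- R4 - (-3/2)*R1:  [      0   -17/2    -5/2     -15  -149/2 ]
R3 <- R3 - (-53/67)*R2:  [       0        0  -272/67  -239/67  -684/67 ]
R4 <- R4 - (17/67)*R2:  [        0         0    -91/67   -563/67  -2161/67 ]
R4 <- R4 - (91/272)*R3:  [         0          0          0  -1961/272   -1961/68 ]
Row echelon form:
[ 2     -9       -3         -6  |       -31 ]
[ 0  -67/2     -9/2        -26  |    -333/2 ]
[ 0      0  -272/67    -239/67  |   -684/67 ]
[ 0      0        0  -1961/272  |  -1961/68 ]
Back-substitution:
s = (-1961/68) / (-1961/272) = 4
r = (-684/67 - (-239/67)*(4)) / (-272/67) = -1
q = (-333/2 - (-9/2)*(-1) - (-26)*(4)) / (-67/2) = 2
p = (-31 - (-9)*(2) - (-3)*(-1) - (-6)*(4)) / 2 = 4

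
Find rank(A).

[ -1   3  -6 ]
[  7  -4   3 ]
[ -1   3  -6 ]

Row reduction:
R2 <- R2 - (-7)*R1:  [   0   17  -39 ]
R3 <- R3 - (1)*R1:  [ 0  0  0 ]
Row echelon form:
[ -1   3   -6 ]
[  0  17  -39 ]
[  0   0    0 ]
Nonzero rows / pivot columns: 2

rank(A) = 2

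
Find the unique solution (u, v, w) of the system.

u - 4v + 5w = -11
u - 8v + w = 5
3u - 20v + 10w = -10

(0, -1, -3)

Forward elimination on [A|b]:
R2 <- R2 - (1)*R1:  [  0  -4  -4  16 ]
R3 <- R3 - (3)*R1:  [  0  -8  -5  23 ]
R3 <- R3 - (2)*R2:  [  0   0   3  -9 ]
Row echelon form:
[ 1  -4   5  |  -11 ]
[ 0  -4  -4  |   16 ]
[ 0   0   3  |   -9 ]
Back-substitution:
w = (-9) / 3 = -3
v = (16 - (-4)*(-3)) / -4 = -1
u = (-11 - (-4)*(-1) - (5)*(-3)) / 1 = 0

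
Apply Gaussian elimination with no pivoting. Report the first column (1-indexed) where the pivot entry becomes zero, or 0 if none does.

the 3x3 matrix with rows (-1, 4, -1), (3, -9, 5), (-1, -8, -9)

Naive forward elimination:
R2 <- R2 - (-3)*R1:  [ 0  3  2 ]
R3 <- R3 - (1)*R1:  [   0  -12   -8 ]
R3 <- R3 - (-4)*R2:  [ 0  0  0 ]
Matrix at this point:
[ -1  4  -1 ]
[  0  3   2 ]
[  0  0   0 ]
Pivot entry (3,3) in the last row is zero and there are no rows below to swap with -> zero pivot in column 3 (A is singular).

first zero-pivot column = 3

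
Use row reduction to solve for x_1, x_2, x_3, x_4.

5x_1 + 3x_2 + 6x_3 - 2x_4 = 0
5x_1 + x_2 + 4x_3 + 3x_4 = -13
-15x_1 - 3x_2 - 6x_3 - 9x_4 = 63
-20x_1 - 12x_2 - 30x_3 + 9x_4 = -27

Forward elimination on [A|b]:
R2 <- R2 - (1)*R1:  [   0   -2   -2    5  -13 ]
R3 <- R3 - (-3)*R1:  [   0    6   12  -15   63 ]
R4 <- R4 - (-4)*R1:  [   0    0   -6    1  -27 ]
R3 <- R3 - (-3)*R2:  [  0   0   6   0  24 ]
R4 <- R4 - (-1)*R3:  [  0   0   0   1  -3 ]
Row echelon form:
[ 5   3   6  -2  |    0 ]
[ 0  -2  -2   5  |  -13 ]
[ 0   0   6   0  |   24 ]
[ 0   0   0   1  |   -3 ]
Back-substitution:
x_4 = (-3) / 1 = -3
x_3 = (24) / 6 = 4
x_2 = (-13 - (-2)*(4) - (5)*(-3)) / -2 = -5
x_1 = (0 - (3)*(-5) - (6)*(4) - (-2)*(-3)) / 5 = -3

(-3, -5, 4, -3)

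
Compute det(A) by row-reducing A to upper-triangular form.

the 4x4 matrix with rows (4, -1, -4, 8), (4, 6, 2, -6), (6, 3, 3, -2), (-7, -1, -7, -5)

Forward elimination:
R2 <- R2 - (1)*R1:  [   0    7    6  -14 ]
R3 <- R3 - (3/2)*R1:  [   0  9/2    9  -14 ]
R4 <- R4 - (-7/4)*R1:  [     0  -11/4    -14      9 ]
R3 <- R3 - (9/14)*R2:  [    0     0  36/7    -5 ]
R4 <- R4 - (-11/28)*R2:  [       0        0  -163/14      7/2 ]
R4 <- R4 - (-163/72)*R3:  [       0        0        0  -563/72 ]
Upper-triangular form:
[ 4  -1    -4        8 ]
[ 0   7     6      -14 ]
[ 0   0  36/7       -5 ]
[ 0   0     0  -563/72 ]
det(A) = (-1)^0 * (4) * (7) * (36/7) * (-563/72) = -1126  (0 row swaps -> sign +1)

det(A) = -1126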